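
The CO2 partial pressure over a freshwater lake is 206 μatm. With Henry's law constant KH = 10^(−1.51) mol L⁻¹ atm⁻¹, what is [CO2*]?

[CO2*] = 6.37 μmol/L

KH = 10^(−1.51) = 3.090×10^-2 mol L⁻¹ atm⁻¹
[CO2*] = KH · pCO2 = 3.090×10^-2 × 206×10^-6 atm = 6.37×10^-6 mol/L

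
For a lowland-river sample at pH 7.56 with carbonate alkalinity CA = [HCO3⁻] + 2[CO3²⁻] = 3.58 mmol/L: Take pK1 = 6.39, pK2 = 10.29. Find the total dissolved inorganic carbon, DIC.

CA = [HCO3⁻] + 2[CO3²⁻] = (α₁ + 2α₂)·DIC
At pH 7.56: [H⁺]/K1 = 10^-1.17 = 0.067608, K2/[H⁺] = 10^-2.73 = 0.0018621
α₁ = 1/(1 + 0.067608 + 0.0018621) = 1/1.0695 = 0.9350; α₂ = α₁·K2/[H⁺] = 0.001741
α₁ + 2α₂ = 0.9385
DIC = CA / (α₁ + 2α₂) = 3.58 / 0.9385 = 3.81 mmol/L

DIC = 3.81 mmol/L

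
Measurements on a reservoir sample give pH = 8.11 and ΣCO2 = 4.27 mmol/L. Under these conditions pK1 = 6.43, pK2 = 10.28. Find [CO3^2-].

α₂ = 1 / (1 + [H⁺]/K2 + [H⁺]²/(K1K2)) = 1 / (1 + 10^+2.17 + 10^+0.49)
   = 1 / (1 + 147.91 + 3.0903) = 1/152.00 = 0.006579
[CO3²⁻] = α₂ × DIC = 0.006579 × 4.27 = 0.0281 mmol/L

[CO3²⁻] = 0.0281 mmol/L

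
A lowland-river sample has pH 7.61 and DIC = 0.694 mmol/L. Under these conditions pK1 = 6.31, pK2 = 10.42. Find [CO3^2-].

α₂ = 1 / (1 + [H⁺]/K2 + [H⁺]²/(K1K2)) = 1 / (1 + 10^+2.81 + 10^+1.51)
   = 1 / (1 + 645.65 + 32.359) = 1/679.01 = 0.001473
[CO3²⁻] = α₂ × DIC = 0.001473 × 0.694 = 0.00102 mmol/L = 1.02 μmol/L

[CO3²⁻] = 1.02 μmol/L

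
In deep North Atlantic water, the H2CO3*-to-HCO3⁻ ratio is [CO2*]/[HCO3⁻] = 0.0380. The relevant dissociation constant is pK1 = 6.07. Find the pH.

pH = 7.49

From K1 = [H⁺][HCO3⁻]/[CO2*]:  pH = pK1 − log₁₀([CO2*]/[HCO3⁻])
log₁₀(0.0380) = -1.420
pH = 6.07 − (-1.420) = 7.49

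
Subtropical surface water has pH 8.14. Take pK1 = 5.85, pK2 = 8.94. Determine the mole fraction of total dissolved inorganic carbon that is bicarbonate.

α₁ = 0.859

α₁ = 1 / (1 + [H⁺]/K1 + K2/[H⁺]) = 1 / (1 + 10^-2.29 + 10^-0.80)
   = 1 / (1 + 0.0051286 + 0.15849) = 1/1.1636 = 0.8594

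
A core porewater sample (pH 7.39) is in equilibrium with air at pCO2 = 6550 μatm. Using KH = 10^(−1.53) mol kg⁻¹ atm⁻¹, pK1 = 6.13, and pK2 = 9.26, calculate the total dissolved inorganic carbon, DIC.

DIC = 3.76 mmol/kg

[CO2*] = KH · pCO2 = 10^(−1.53) × 6550×10^-6 = 1.933×10^-4 mol/kg
α₀ = 1/(1 + K1/[H⁺] + K1K2/[H⁺]²) = 1/(1 + 10^+1.26 + 10^-0.61) = 0.05143
DIC = [CO2*]/α₀ = 1.933×10^-4 / 0.05143 = 3.76 mmol/kg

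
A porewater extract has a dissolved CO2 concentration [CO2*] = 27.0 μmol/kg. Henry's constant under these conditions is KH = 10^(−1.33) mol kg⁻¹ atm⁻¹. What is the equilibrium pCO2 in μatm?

pCO2 = 577 μatm

KH = 10^(−1.33) = 4.677×10^-2 mol kg⁻¹ atm⁻¹
pCO2 = [CO2*]/KH = 27.0×10^-6 / 4.677×10^-2 = 5.77×10^-4 atm = 577 μatm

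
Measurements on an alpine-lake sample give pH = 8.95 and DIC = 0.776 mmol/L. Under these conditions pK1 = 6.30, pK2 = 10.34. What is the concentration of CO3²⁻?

[CO3²⁻] = 0.0303 mmol/L

α₂ = 1 / (1 + [H⁺]/K2 + [H⁺]²/(K1K2)) = 1 / (1 + 10^+1.39 + 10^-1.26)
   = 1 / (1 + 24.547 + 0.054954) = 1/25.602 = 0.03906
[CO3²⁻] = α₂ × DIC = 0.03906 × 0.776 = 0.0303 mmol/L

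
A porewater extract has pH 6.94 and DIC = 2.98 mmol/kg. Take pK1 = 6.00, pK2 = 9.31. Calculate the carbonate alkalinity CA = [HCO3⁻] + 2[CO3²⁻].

CA = [HCO3⁻] + 2[CO3²⁻] = (α₁ + 2α₂)·DIC
At pH 6.94: [H⁺]/K1 = 10^-0.94 = 0.11482, K2/[H⁺] = 10^-2.37 = 0.0042658
α₁ = 1/(1 + 0.11482 + 0.0042658) = 1/1.1191 = 0.8936; α₂ = α₁·K2/[H⁺] = 0.003812
α₁ + 2α₂ = 0.9012
CA = 0.9012 × 2.98 = 2.69 mmol/kg

CA = 2.69 mmol/kg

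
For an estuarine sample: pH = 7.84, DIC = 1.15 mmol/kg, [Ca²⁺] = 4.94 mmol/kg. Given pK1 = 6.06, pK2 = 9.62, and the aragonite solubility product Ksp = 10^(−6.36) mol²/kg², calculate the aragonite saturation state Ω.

α₂ = 1 / (1 + [H⁺]/K2 + [H⁺]²/(K1K2)) = 1 / (1 + 10^+1.78 + 10^+0.00)
   = 1 / (1 + 60.256 + 1.0000) = 1/62.256 = 0.01606
[CO3²⁻] = α₂ × DIC = 0.01606 × 1.15 = 0.01847 mmol/kg = 18.47 μmol/kg
Ksp = 10^(−6.36) = 4.365×10^-7
Ω = [Ca²⁺][CO3²⁻]/Ksp = (4.94×10^-3)(1.847×10^-5) / 4.365×10^-7 = 0.209

Ω = 0.209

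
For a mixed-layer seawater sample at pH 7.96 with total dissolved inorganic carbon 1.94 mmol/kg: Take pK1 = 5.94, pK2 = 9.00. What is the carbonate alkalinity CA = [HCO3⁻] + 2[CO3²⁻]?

CA = [HCO3⁻] + 2[CO3²⁻] = (α₁ + 2α₂)·DIC
At pH 7.96: [H⁺]/K1 = 10^-2.02 = 0.0095499, K2/[H⁺] = 10^-1.04 = 0.091201
α₁ = 1/(1 + 0.0095499 + 0.091201) = 1/1.1008 = 0.9085; α₂ = α₁·K2/[H⁺] = 0.08285
α₁ + 2α₂ = 1.0742
CA = 1.0742 × 1.94 = 2.08 mmol/kg

CA = 2.08 mmol/kg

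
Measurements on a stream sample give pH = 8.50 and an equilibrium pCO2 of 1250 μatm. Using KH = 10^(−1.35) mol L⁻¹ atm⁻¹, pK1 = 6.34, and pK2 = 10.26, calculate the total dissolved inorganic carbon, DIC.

DIC = 8.27 mmol/L

[CO2*] = KH · pCO2 = 10^(−1.35) × 1250×10^-6 = 5.584×10^-5 mol/L
α₀ = 1/(1 + K1/[H⁺] + K1K2/[H⁺]²) = 1/(1 + 10^+2.16 + 10^+0.40) = 0.006754
DIC = [CO2*]/α₀ = 5.584×10^-5 / 0.006754 = 8.27 mmol/L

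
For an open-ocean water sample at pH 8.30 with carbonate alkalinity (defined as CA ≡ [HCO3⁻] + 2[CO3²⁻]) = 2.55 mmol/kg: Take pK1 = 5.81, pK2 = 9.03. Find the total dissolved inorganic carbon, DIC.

CA = [HCO3⁻] + 2[CO3²⁻] = (α₁ + 2α₂)·DIC
At pH 8.30: [H⁺]/K1 = 10^-2.49 = 0.0032359, K2/[H⁺] = 10^-0.73 = 0.18621
α₁ = 1/(1 + 0.0032359 + 0.18621) = 1/1.1894 = 0.8407; α₂ = α₁·K2/[H⁺] = 0.1566
α₁ + 2α₂ = 1.1538
DIC = CA / (α₁ + 2α₂) = 2.55 / 1.1538 = 2.21 mmol/kg

DIC = 2.21 mmol/kg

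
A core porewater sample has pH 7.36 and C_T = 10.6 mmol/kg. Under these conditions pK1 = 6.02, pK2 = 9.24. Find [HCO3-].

[HCO3⁻] = 10.0 mmol/kg

α₁ = 1 / (1 + [H⁺]/K1 + K2/[H⁺]) = 1 / (1 + 10^-1.34 + 10^-1.88)
   = 1 / (1 + 0.045709 + 0.013183) = 1/1.0589 = 0.9444
[HCO3⁻] = α₁ × DIC = 0.9444 × 10.6 = 10.0 mmol/kg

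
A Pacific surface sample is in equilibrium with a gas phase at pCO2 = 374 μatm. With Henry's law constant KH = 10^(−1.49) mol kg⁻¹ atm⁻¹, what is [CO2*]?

KH = 10^(−1.49) = 3.236×10^-2 mol kg⁻¹ atm⁻¹
[CO2*] = KH · pCO2 = 3.236×10^-2 × 374×10^-6 atm = 1.21×10^-5 mol/kg

[CO2*] = 12.1 μmol/kg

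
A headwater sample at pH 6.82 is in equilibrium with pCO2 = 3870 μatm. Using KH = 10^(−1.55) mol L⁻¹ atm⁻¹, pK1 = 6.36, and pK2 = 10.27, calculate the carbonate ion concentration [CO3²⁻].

[CO2*] = KH · pCO2 = 10^(−1.55) × 3870×10^-6 = 1.091×10^-4 mol/L
α₀ = 1/(1 + K1/[H⁺] + K1K2/[H⁺]²) = 1/(1 + 10^+0.46 + 10^-2.99) = 0.2574
DIC = [CO2*]/α₀ = 1.091×10^-4 / 0.2574 = 0.4237 mmol/L
[CO3²⁻] = α₂·DIC; α₂ = 0.0002634, so [CO3²⁻] = 0.0002634 × 0.4237 = 0.000112 mmol/L = 0.112 μmol/L

[CO3²⁻] = 0.112 μmol/L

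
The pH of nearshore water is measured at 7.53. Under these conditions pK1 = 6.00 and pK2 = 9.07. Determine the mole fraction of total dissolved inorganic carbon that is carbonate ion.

α₂ = 1 / (1 + [H⁺]/K2 + [H⁺]²/(K1K2)) = 1 / (1 + 10^+1.54 + 10^+0.01)
   = 1 / (1 + 34.674 + 1.0233) = 1/36.697 = 0.02725

α₂ = 0.0273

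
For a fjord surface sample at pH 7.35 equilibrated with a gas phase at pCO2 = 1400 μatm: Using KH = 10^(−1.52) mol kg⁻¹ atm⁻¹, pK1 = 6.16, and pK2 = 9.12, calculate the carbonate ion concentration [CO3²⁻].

[CO3²⁻] = 11.1 μmol/kg

[CO2*] = KH · pCO2 = 10^(−1.52) × 1400×10^-6 = 4.228×10^-5 mol/kg
α₀ = 1/(1 + K1/[H⁺] + K1K2/[H⁺]²) = 1/(1 + 10^+1.19 + 10^-0.58) = 0.05970
DIC = [CO2*]/α₀ = 4.228×10^-5 / 0.05970 = 0.7082 mmol/kg
[CO3²⁻] = α₂·DIC; α₂ = 0.01570, so [CO3²⁻] = 0.01570 × 0.7082 = 0.0111 mmol/kg = 11.1 μmol/kg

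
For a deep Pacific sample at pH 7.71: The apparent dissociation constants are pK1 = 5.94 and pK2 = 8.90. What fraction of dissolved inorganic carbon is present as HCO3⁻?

α₁ = 1 / (1 + [H⁺]/K1 + K2/[H⁺]) = 1 / (1 + 10^-1.77 + 10^-1.19)
   = 1 / (1 + 0.016982 + 0.064565) = 1/1.0815 = 0.9246

α₁ = 0.925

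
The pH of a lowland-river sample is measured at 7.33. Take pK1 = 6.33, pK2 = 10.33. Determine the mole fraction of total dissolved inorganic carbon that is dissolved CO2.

α₀ = 0.0908

α₀ = 1 / (1 + K1/[H⁺] + K1K2/[H⁺]²) = 1 / (1 + 10^+1.00 + 10^-2.00)
   = 1 / (1 + 10.000 + 0.010000) = 1/11.010 = 0.09083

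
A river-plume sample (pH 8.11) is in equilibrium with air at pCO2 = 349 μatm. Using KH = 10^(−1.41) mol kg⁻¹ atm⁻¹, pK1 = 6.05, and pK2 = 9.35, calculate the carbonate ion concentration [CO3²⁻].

[CO2*] = KH · pCO2 = 10^(−1.41) × 349×10^-6 = 1.358×10^-5 mol/kg
α₀ = 1/(1 + K1/[H⁺] + K1K2/[H⁺]²) = 1/(1 + 10^+2.06 + 10^+0.82) = 0.008168
DIC = [CO2*]/α₀ = 1.358×10^-5 / 0.008168 = 1.662 mmol/kg
[CO3²⁻] = α₂·DIC; α₂ = 0.05397, so [CO3²⁻] = 0.05397 × 1.662 = 0.0897 mmol/kg

[CO3²⁻] = 0.0897 mmol/kg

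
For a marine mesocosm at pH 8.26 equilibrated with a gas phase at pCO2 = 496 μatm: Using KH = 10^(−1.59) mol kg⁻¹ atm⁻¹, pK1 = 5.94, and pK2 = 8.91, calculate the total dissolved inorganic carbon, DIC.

[CO2*] = KH · pCO2 = 10^(−1.59) × 496×10^-6 = 1.275×10^-5 mol/kg
α₀ = 1/(1 + K1/[H⁺] + K1K2/[H⁺]²) = 1/(1 + 10^+2.32 + 10^+1.67) = 0.003896
DIC = [CO2*]/α₀ = 1.275×10^-5 / 0.003896 = 3.27 mmol/kg

DIC = 3.27 mmol/kg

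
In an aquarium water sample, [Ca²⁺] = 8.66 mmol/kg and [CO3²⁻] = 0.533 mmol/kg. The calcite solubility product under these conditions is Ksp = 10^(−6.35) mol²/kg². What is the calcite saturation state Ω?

Ksp = 10^(−6.35) = 4.467×10^-7
Ω = [Ca²⁺][CO3²⁻]/Ksp = (8.66×10^-3)(0.533×10^-3) / 4.467×10^-7 = 10.3

Ω = 10.3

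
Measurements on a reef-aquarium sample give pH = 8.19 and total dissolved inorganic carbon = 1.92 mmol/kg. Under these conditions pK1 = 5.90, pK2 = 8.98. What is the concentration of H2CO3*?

α₀ = 1 / (1 + K1/[H⁺] + K1K2/[H⁺]²) = 1 / (1 + 10^+2.29 + 10^+1.50)
   = 1 / (1 + 194.98 + 31.623) = 1/227.61 = 0.004394
[CO2*] = α₀ × DIC = 0.004394 × 1.92 = 0.00844 mmol/kg = 8.44 μmol/kg

[CO2*] = 8.44 μmol/kg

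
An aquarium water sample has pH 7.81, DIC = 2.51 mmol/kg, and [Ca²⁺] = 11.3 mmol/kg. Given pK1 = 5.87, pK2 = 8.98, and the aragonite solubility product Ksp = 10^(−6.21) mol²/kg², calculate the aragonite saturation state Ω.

α₂ = 1 / (1 + [H⁺]/K2 + [H⁺]²/(K1K2)) = 1 / (1 + 10^+1.17 + 10^-0.77)
   = 1 / (1 + 14.791 + 0.16982) = 1/15.961 = 0.06265
[CO3²⁻] = α₂ × DIC = 0.06265 × 2.51 = 0.1573 mmol/kg
Ksp = 10^(−6.21) = 6.166×10^-7
Ω = [Ca²⁺][CO3²⁻]/Ksp = (11.3×10^-3)(1.573×10^-4) / 6.166×10^-7 = 2.88

Ω = 2.88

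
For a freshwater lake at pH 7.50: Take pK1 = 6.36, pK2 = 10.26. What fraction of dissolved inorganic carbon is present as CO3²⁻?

α₂ = 0.00162

α₂ = 1 / (1 + [H⁺]/K2 + [H⁺]²/(K1K2)) = 1 / (1 + 10^+2.76 + 10^+1.62)
   = 1 / (1 + 575.44 + 41.687) = 1/618.13 = 0.001618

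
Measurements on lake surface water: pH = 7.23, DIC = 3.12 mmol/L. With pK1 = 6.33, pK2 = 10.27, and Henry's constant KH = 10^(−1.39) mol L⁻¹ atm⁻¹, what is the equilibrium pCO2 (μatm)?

α₀ = 1 / (1 + K1/[H⁺] + K1K2/[H⁺]²) = 1 / (1 + 10^+0.90 + 10^-2.14)
   = 1 / (1 + 7.9433 + 0.0072444) = 1/8.9505 = 0.1117
[CO2*] = α₀ × DIC = 0.1117 × 3.12 = 0.3486 mmol/L
pCO2 = [CO2*]/KH = 3.486×10^-4 / 4.074×10^-2 = 8560 μatm

pCO2 = 8560 μatm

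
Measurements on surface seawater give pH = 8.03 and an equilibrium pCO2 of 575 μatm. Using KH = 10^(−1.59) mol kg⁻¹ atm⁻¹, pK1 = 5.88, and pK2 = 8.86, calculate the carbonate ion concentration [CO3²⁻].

[CO3²⁻] = 0.309 mmol/kg

[CO2*] = KH · pCO2 = 10^(−1.59) × 575×10^-6 = 1.478×10^-5 mol/kg
α₀ = 1/(1 + K1/[H⁺] + K1K2/[H⁺]²) = 1/(1 + 10^+2.15 + 10^+1.32) = 0.006129
DIC = [CO2*]/α₀ = 1.478×10^-5 / 0.006129 = 2.411 mmol/kg
[CO3²⁻] = α₂·DIC; α₂ = 0.1281, so [CO3²⁻] = 0.1281 × 2.411 = 0.309 mmol/kg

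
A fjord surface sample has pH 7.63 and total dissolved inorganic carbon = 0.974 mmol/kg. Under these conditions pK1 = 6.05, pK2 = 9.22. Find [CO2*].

α₀ = 1 / (1 + K1/[H⁺] + K1K2/[H⁺]²) = 1 / (1 + 10^+1.58 + 10^-0.01)
   = 1 / (1 + 38.019 + 0.97724) = 1/39.996 = 0.02500
[CO2*] = α₀ × DIC = 0.02500 × 0.974 = 0.0244 mmol/kg

[CO2*] = 0.0244 mmol/kg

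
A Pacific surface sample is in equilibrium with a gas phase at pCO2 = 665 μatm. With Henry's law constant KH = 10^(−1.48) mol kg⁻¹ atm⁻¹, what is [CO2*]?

[CO2*] = 22.0 μmol/kg

KH = 10^(−1.48) = 3.311×10^-2 mol kg⁻¹ atm⁻¹
[CO2*] = KH · pCO2 = 3.311×10^-2 × 665×10^-6 atm = 2.20×10^-5 mol/kg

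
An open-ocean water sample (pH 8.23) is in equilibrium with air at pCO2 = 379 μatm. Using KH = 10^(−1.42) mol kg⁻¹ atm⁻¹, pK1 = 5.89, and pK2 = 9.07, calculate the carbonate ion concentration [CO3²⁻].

[CO2*] = KH · pCO2 = 10^(−1.42) × 379×10^-6 = 1.441×10^-5 mol/kg
α₀ = 1/(1 + K1/[H⁺] + K1K2/[H⁺]²) = 1/(1 + 10^+2.34 + 10^+1.50) = 0.003978
DIC = [CO2*]/α₀ = 1.441×10^-5 / 0.003978 = 3.622 mmol/kg
[CO3²⁻] = α₂·DIC; α₂ = 0.1258, so [CO3²⁻] = 0.1258 × 3.622 = 0.456 mmol/kg

[CO3²⁻] = 0.456 mmol/kg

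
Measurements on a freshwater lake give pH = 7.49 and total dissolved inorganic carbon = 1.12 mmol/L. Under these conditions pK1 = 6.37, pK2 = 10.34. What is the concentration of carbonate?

α₂ = 1 / (1 + [H⁺]/K2 + [H⁺]²/(K1K2)) = 1 / (1 + 10^+2.85 + 10^+1.73)
   = 1 / (1 + 707.95 + 53.703) = 1/762.65 = 0.001311
[CO3²⁻] = α₂ × DIC = 0.001311 × 1.12 = 0.00147 mmol/L = 1.47 μmol/L

[CO3²⁻] = 1.47 μmol/L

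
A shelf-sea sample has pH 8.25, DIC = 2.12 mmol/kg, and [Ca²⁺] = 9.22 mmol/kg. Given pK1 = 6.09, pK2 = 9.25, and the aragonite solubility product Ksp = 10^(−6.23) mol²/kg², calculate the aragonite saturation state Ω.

α₂ = 1 / (1 + [H⁺]/K2 + [H⁺]²/(K1K2)) = 1 / (1 + 10^+1.00 + 10^-1.16)
   = 1 / (1 + 10.000 + 0.069183) = 1/11.069 = 0.09034
[CO3²⁻] = α₂ × DIC = 0.09034 × 2.12 = 0.1915 mmol/kg
Ksp = 10^(−6.23) = 5.888×10^-7
Ω = [Ca²⁺][CO3²⁻]/Ksp = (9.22×10^-3)(1.915×10^-4) / 5.888×10^-7 = 3.00

Ω = 3.00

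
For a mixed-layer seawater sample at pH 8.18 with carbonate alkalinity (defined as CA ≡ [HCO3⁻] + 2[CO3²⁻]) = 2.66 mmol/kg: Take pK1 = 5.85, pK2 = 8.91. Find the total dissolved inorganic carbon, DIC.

DIC = 2.31 mmol/kg

CA = [HCO3⁻] + 2[CO3²⁻] = (α₁ + 2α₂)·DIC
At pH 8.18: [H⁺]/K1 = 10^-2.33 = 0.0046774, K2/[H⁺] = 10^-0.73 = 0.18621
α₁ = 1/(1 + 0.0046774 + 0.18621) = 1/1.1909 = 0.8397; α₂ = α₁·K2/[H⁺] = 0.1564
α₁ + 2α₂ = 1.1524
DIC = CA / (α₁ + 2α₂) = 2.66 / 1.1524 = 2.31 mmol/kg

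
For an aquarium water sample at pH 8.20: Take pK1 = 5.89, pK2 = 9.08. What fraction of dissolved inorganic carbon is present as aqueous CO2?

α₀ = 0.00431

α₀ = 1 / (1 + K1/[H⁺] + K1K2/[H⁺]²) = 1 / (1 + 10^+2.31 + 10^+1.43)
   = 1 / (1 + 204.17 + 26.915) = 1/232.09 = 0.004309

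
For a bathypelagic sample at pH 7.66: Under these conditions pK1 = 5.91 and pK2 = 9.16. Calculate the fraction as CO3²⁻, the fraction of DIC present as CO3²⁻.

α₂ = 0.0301

α₂ = 1 / (1 + [H⁺]/K2 + [H⁺]²/(K1K2)) = 1 / (1 + 10^+1.50 + 10^-0.25)
   = 1 / (1 + 31.623 + 0.56234) = 1/33.185 = 0.03013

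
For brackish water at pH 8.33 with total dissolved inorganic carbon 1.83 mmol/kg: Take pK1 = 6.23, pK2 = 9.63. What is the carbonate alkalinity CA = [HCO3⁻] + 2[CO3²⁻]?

CA = 1.90 mmol/kg

CA = [HCO3⁻] + 2[CO3²⁻] = (α₁ + 2α₂)·DIC
At pH 8.33: [H⁺]/K1 = 10^-2.10 = 0.0079433, K2/[H⁺] = 10^-1.30 = 0.050119
α₁ = 1/(1 + 0.0079433 + 0.050119) = 1/1.0581 = 0.9451; α₂ = α₁·K2/[H⁺] = 0.04737
α₁ + 2α₂ = 1.0399
CA = 1.0399 × 1.83 = 1.90 mmol/kg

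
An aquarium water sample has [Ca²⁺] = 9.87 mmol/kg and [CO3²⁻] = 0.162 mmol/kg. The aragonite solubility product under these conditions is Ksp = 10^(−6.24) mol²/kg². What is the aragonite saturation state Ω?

Ω = 2.78

Ksp = 10^(−6.24) = 5.754×10^-7
Ω = [Ca²⁺][CO3²⁻]/Ksp = (9.87×10^-3)(0.162×10^-3) / 5.754×10^-7 = 2.78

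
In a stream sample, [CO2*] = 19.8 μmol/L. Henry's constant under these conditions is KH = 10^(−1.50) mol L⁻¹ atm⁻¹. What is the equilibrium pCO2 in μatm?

pCO2 = 626 μatm

KH = 10^(−1.50) = 3.162×10^-2 mol L⁻¹ atm⁻¹
pCO2 = [CO2*]/KH = 19.8×10^-6 / 3.162×10^-2 = 6.26×10^-4 atm = 626 μatm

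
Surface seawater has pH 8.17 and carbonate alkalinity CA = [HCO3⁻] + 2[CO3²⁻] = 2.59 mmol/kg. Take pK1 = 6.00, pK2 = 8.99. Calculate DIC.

CA = [HCO3⁻] + 2[CO3²⁻] = (α₁ + 2α₂)·DIC
At pH 8.17: [H⁺]/K1 = 10^-2.17 = 0.0067608, K2/[H⁺] = 10^-0.82 = 0.15136
α₁ = 1/(1 + 0.0067608 + 0.15136) = 1/1.1581 = 0.8635; α₂ = α₁·K2/[H⁺] = 0.1307
α₁ + 2α₂ = 1.1249
DIC = CA / (α₁ + 2α₂) = 2.59 / 1.1249 = 2.30 mmol/kg

DIC = 2.30 mmol/kg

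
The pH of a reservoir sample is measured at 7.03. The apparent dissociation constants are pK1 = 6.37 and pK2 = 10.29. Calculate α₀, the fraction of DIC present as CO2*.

α₀ = 1 / (1 + K1/[H⁺] + K1K2/[H⁺]²) = 1 / (1 + 10^+0.66 + 10^-2.60)
   = 1 / (1 + 4.5709 + 0.0025119) = 1/5.5734 = 0.1794

α₀ = 0.179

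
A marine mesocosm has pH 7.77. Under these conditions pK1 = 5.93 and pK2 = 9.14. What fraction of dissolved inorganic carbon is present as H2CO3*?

α₀ = 1 / (1 + K1/[H⁺] + K1K2/[H⁺]²) = 1 / (1 + 10^+1.84 + 10^+0.47)
   = 1 / (1 + 69.183 + 2.9512) = 1/73.134 = 0.01367

α₀ = 0.0137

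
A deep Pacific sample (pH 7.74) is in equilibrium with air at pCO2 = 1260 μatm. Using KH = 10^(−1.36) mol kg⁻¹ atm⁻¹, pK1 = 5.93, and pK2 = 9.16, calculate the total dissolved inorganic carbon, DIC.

DIC = 3.74 mmol/kg

[CO2*] = KH · pCO2 = 10^(−1.36) × 1260×10^-6 = 5.500×10^-5 mol/kg
α₀ = 1/(1 + K1/[H⁺] + K1K2/[H⁺]²) = 1/(1 + 10^+1.81 + 10^+0.39) = 0.01470
DIC = [CO2*]/α₀ = 5.500×10^-5 / 0.01470 = 3.74 mmol/kg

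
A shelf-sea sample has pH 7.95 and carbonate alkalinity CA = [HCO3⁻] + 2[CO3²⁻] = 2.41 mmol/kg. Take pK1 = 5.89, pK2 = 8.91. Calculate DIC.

CA = [HCO3⁻] + 2[CO3²⁻] = (α₁ + 2α₂)·DIC
At pH 7.95: [H⁺]/K1 = 10^-2.06 = 0.0087096, K2/[H⁺] = 10^-0.96 = 0.10965
α₁ = 1/(1 + 0.0087096 + 0.10965) = 1/1.1184 = 0.8942; α₂ = α₁·K2/[H⁺] = 0.09804
α₁ + 2α₂ = 1.0903
DIC = CA / (α₁ + 2α₂) = 2.41 / 1.0903 = 2.21 mmol/kg

DIC = 2.21 mmol/kg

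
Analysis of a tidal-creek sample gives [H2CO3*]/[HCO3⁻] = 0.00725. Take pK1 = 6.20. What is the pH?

From K1 = [H⁺][HCO3⁻]/[H2CO3*]:  pH = pK1 − log₁₀([H2CO3*]/[HCO3⁻])
log₁₀(0.00725) = -2.140
pH = 6.20 − (-2.140) = 8.34

pH = 8.34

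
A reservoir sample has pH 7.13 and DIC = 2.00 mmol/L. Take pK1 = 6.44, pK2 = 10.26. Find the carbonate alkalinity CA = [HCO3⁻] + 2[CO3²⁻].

CA = 1.66 mmol/L

CA = [HCO3⁻] + 2[CO3²⁻] = (α₁ + 2α₂)·DIC
At pH 7.13: [H⁺]/K1 = 10^-0.69 = 0.20417, K2/[H⁺] = 10^-3.13 = 0.00074131
α₁ = 1/(1 + 0.20417 + 0.00074131) = 1/1.2049 = 0.8299; α₂ = α₁·K2/[H⁺] = 0.0006152
α₁ + 2α₂ = 0.8312
CA = 0.8312 × 2.00 = 1.66 mmol/L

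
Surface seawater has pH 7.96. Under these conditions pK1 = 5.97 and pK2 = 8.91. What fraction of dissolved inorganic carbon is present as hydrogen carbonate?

α₁ = 1 / (1 + [H⁺]/K1 + K2/[H⁺]) = 1 / (1 + 10^-1.99 + 10^-0.95)
   = 1 / (1 + 0.010233 + 0.11220) = 1/1.1224 = 0.8909

α₁ = 0.891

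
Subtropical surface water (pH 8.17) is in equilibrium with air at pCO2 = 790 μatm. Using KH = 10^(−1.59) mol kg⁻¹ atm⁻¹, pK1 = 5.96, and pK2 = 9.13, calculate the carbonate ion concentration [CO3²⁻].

[CO2*] = KH · pCO2 = 10^(−1.59) × 790×10^-6 = 2.031×10^-5 mol/kg
α₀ = 1/(1 + K1/[H⁺] + K1K2/[H⁺]²) = 1/(1 + 10^+2.21 + 10^+1.25) = 0.005526
DIC = [CO2*]/α₀ = 2.031×10^-5 / 0.005526 = 3.675 mmol/kg
[CO3²⁻] = α₂·DIC; α₂ = 0.09827, so [CO3²⁻] = 0.09827 × 3.675 = 0.361 mmol/kg

[CO3²⁻] = 0.361 mmol/kg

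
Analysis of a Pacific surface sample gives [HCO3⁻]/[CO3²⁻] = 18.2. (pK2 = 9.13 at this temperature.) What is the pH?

From K2 = [H⁺][CO3²⁻]/[HCO3⁻]:  pH = pK2 − log₁₀([HCO3⁻]/[CO3²⁻])
log₁₀(18.2) = +1.260
pH = 9.13 − (+1.260) = 7.87

pH = 7.87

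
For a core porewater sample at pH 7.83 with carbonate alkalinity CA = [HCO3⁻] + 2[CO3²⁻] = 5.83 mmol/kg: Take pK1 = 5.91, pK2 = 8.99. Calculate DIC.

DIC = 5.54 mmol/kg

CA = [HCO3⁻] + 2[CO3²⁻] = (α₁ + 2α₂)·DIC
At pH 7.83: [H⁺]/K1 = 10^-1.92 = 0.012023, K2/[H⁺] = 10^-1.16 = 0.069183
α₁ = 1/(1 + 0.012023 + 0.069183) = 1/1.0812 = 0.9249; α₂ = α₁·K2/[H⁺] = 0.06399
α₁ + 2α₂ = 1.0529
DIC = CA / (α₁ + 2α₂) = 5.83 / 1.0529 = 5.54 mmol/kg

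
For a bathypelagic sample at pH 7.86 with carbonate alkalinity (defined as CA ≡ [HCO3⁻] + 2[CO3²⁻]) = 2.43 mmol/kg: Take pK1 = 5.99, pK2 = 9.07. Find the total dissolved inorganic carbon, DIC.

DIC = 2.33 mmol/kg

CA = [HCO3⁻] + 2[CO3²⁻] = (α₁ + 2α₂)·DIC
At pH 7.86: [H⁺]/K1 = 10^-1.87 = 0.013490, K2/[H⁺] = 10^-1.21 = 0.061660
α₁ = 1/(1 + 0.013490 + 0.061660) = 1/1.0751 = 0.9301; α₂ = α₁·K2/[H⁺] = 0.05735
α₁ + 2α₂ = 1.0448
DIC = CA / (α₁ + 2α₂) = 2.43 / 1.0448 = 2.33 mmol/kg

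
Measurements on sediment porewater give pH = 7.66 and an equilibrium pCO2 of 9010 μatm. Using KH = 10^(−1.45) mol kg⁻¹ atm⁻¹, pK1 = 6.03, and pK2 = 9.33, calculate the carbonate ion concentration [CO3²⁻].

[CO2*] = KH · pCO2 = 10^(−1.45) × 9010×10^-6 = 3.197×10^-4 mol/kg
α₀ = 1/(1 + K1/[H⁺] + K1K2/[H⁺]²) = 1/(1 + 10^+1.63 + 10^-0.04) = 0.02244
DIC = [CO2*]/α₀ = 3.197×10^-4 / 0.02244 = 14.25 mmol/kg
[CO3²⁻] = α₂·DIC; α₂ = 0.02046, so [CO3²⁻] = 0.02046 × 14.25 = 0.292 mmol/kg

[CO3²⁻] = 0.292 mmol/kg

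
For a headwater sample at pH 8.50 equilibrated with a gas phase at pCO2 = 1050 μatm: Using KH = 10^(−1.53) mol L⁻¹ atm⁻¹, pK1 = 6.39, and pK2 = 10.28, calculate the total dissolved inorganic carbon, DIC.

[CO2*] = KH · pCO2 = 10^(−1.53) × 1050×10^-6 = 3.099×10^-5 mol/L
α₀ = 1/(1 + K1/[H⁺] + K1K2/[H⁺]²) = 1/(1 + 10^+2.11 + 10^+0.33) = 0.007578
DIC = [CO2*]/α₀ = 3.099×10^-5 / 0.007578 = 4.09 mmol/L

DIC = 4.09 mmol/L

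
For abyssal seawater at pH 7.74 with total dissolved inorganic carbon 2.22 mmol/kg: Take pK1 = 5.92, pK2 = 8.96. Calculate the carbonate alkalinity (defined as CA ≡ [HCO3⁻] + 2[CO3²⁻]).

CA = 2.31 mmol/kg

CA = [HCO3⁻] + 2[CO3²⁻] = (α₁ + 2α₂)·DIC
At pH 7.74: [H⁺]/K1 = 10^-1.82 = 0.015136, K2/[H⁺] = 10^-1.22 = 0.060256
α₁ = 1/(1 + 0.015136 + 0.060256) = 1/1.0754 = 0.9299; α₂ = α₁·K2/[H⁺] = 0.05603
α₁ + 2α₂ = 1.0420
CA = 1.0420 × 2.22 = 2.31 mmol/kg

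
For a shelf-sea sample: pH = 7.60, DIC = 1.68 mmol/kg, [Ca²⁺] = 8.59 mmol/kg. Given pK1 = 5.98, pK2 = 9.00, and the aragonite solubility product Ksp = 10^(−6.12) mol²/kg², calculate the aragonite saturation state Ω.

α₂ = 1 / (1 + [H⁺]/K2 + [H⁺]²/(K1K2)) = 1 / (1 + 10^+1.40 + 10^-0.22)
   = 1 / (1 + 25.119 + 0.60256) = 1/26.721 = 0.03742
[CO3²⁻] = α₂ × DIC = 0.03742 × 1.68 = 0.06287 mmol/kg
Ksp = 10^(−6.12) = 7.586×10^-7
Ω = [Ca²⁺][CO3²⁻]/Ksp = (8.59×10^-3)(6.287×10^-5) / 7.586×10^-7 = 0.712

Ω = 0.712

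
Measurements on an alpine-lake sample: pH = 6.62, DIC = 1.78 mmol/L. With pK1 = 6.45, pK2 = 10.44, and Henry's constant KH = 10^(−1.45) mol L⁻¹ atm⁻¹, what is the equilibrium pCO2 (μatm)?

α₀ = 1 / (1 + K1/[H⁺] + K1K2/[H⁺]²) = 1 / (1 + 10^+0.17 + 10^-3.65)
   = 1 / (1 + 1.4791 + 0.00022387) = 1/2.4793 = 0.4033
[CO2*] = α₀ × DIC = 0.4033 × 1.78 = 0.7179 mmol/L
pCO2 = [CO2*]/KH = 7.179×10^-4 / 3.548×10^-2 = 2.02×10^4 μatm

pCO2 = 2.02×10^4 μatm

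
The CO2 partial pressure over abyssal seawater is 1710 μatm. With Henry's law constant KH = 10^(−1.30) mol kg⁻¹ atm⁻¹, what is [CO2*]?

KH = 10^(−1.30) = 5.012×10^-2 mol kg⁻¹ atm⁻¹
[CO2*] = KH · pCO2 = 5.012×10^-2 × 1710×10^-6 atm = 8.57×10^-5 mol/kg

[CO2*] = 85.7 μmol/kg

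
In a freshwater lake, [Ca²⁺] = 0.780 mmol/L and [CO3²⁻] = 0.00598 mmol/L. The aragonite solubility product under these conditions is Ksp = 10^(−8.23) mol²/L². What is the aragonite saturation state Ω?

Ksp = 10^(−8.23) = 5.888×10^-9
Ω = [Ca²⁺][CO3²⁻]/Ksp = (0.780×10^-3)(0.00598×10^-3) / 5.888×10^-9 = 0.792

Ω = 0.792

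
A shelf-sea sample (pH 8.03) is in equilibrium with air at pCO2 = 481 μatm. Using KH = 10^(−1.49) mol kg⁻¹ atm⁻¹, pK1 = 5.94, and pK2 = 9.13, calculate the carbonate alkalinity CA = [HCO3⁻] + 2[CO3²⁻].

CA = 2.22 mmol/kg

[CO2*] = KH · pCO2 = 10^(−1.49) × 481×10^-6 = 1.556×10^-5 mol/kg
α₀ = 1/(1 + K1/[H⁺] + K1K2/[H⁺]²) = 1/(1 + 10^+2.09 + 10^+0.99) = 0.007474
DIC = [CO2*]/α₀ = 1.556×10^-5 / 0.007474 = 2.083 mmol/kg
CA = (α₁ + 2α₂)·DIC = (0.9195 + 2×0.07304) × 2.083 = 2.22 mmol/kg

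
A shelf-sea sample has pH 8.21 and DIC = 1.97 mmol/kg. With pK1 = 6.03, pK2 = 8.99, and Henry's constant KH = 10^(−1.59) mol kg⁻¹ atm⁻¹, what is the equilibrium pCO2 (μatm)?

α₀ = 1 / (1 + K1/[H⁺] + K1K2/[H⁺]²) = 1 / (1 + 10^+2.18 + 10^+1.40)
   = 1 / (1 + 151.36 + 25.119) = 1/177.47 = 0.005635
[CO2*] = α₀ × DIC = 0.005635 × 1.97 = 0.01110 mmol/kg = 11.10 μmol/kg
pCO2 = [CO2*]/KH = 1.110×10^-5 / 2.570×10^-2 = 432 μatm

pCO2 = 432 μatm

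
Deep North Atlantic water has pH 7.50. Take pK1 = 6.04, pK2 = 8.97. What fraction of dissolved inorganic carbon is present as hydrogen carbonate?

α₁ = 0.936

α₁ = 1 / (1 + [H⁺]/K1 + K2/[H⁺]) = 1 / (1 + 10^-1.46 + 10^-1.47)
   = 1 / (1 + 0.034674 + 0.033884) = 1/1.0686 = 0.9358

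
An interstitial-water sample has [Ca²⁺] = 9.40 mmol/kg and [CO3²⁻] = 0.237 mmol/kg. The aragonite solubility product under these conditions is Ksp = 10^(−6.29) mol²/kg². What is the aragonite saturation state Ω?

Ω = 4.34

Ksp = 10^(−6.29) = 5.129×10^-7
Ω = [Ca²⁺][CO3²⁻]/Ksp = (9.40×10^-3)(0.237×10^-3) / 5.129×10^-7 = 4.34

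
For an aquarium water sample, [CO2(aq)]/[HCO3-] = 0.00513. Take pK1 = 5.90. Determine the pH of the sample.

pH = 8.19

From K1 = [H⁺][HCO3-]/[CO2(aq)]:  pH = pK1 − log₁₀([CO2(aq)]/[HCO3-])
log₁₀(0.00513) = -2.290
pH = 5.90 − (-2.290) = 8.19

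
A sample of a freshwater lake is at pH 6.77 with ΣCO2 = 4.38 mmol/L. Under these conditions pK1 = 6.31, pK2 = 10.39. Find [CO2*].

[CO2*] = 1.13 mmol/L

α₀ = 1 / (1 + K1/[H⁺] + K1K2/[H⁺]²) = 1 / (1 + 10^+0.46 + 10^-3.16)
   = 1 / (1 + 2.8840 + 0.00069183) = 1/3.8847 = 0.2574
[CO2*] = α₀ × DIC = 0.2574 × 4.38 = 1.13 mmol/L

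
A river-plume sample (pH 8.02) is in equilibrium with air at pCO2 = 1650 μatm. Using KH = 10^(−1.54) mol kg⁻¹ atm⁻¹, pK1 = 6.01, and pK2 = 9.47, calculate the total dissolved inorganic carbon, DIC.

DIC = 5.09 mmol/kg

[CO2*] = KH · pCO2 = 10^(−1.54) × 1650×10^-6 = 4.759×10^-5 mol/kg
α₀ = 1/(1 + K1/[H⁺] + K1K2/[H⁺]²) = 1/(1 + 10^+2.01 + 10^+0.56) = 0.009349
DIC = [CO2*]/α₀ = 4.759×10^-5 / 0.009349 = 5.09 mmol/kg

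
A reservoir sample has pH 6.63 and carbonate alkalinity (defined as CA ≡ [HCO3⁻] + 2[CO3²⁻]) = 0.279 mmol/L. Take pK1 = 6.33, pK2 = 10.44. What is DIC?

CA = [HCO3⁻] + 2[CO3²⁻] = (α₁ + 2α₂)·DIC
At pH 6.63: [H⁺]/K1 = 10^-0.30 = 0.50119, K2/[H⁺] = 10^-3.81 = 0.00015488
α₁ = 1/(1 + 0.50119 + 0.00015488) = 1/1.5013 = 0.6661; α₂ = α₁·K2/[H⁺] = 0.0001032
α₁ + 2α₂ = 0.6663
DIC = CA / (α₁ + 2α₂) = 0.279 / 0.6663 = 0.419 mmol/L

DIC = 0.419 mmol/L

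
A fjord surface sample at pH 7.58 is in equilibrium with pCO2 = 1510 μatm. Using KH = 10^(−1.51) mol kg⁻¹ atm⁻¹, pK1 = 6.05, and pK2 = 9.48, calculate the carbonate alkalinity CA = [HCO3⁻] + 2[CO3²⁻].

[CO2*] = KH · pCO2 = 10^(−1.51) × 1510×10^-6 = 4.666×10^-5 mol/kg
α₀ = 1/(1 + K1/[H⁺] + K1K2/[H⁺]²) = 1/(1 + 10^+1.53 + 10^-0.37) = 0.02832
DIC = [CO2*]/α₀ = 4.666×10^-5 / 0.02832 = 1.648 mmol/kg
CA = (α₁ + 2α₂)·DIC = (0.9596 + 2×0.01208) × 1.648 = 1.62 mmol/kg

CA = 1.62 mmol/kg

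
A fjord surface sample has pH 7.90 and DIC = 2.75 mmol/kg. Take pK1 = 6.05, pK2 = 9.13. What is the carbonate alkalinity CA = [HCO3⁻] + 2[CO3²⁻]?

CA = [HCO3⁻] + 2[CO3²⁻] = (α₁ + 2α₂)·DIC
At pH 7.90: [H⁺]/K1 = 10^-1.85 = 0.014125, K2/[H⁺] = 10^-1.23 = 0.058884
α₁ = 1/(1 + 0.014125 + 0.058884) = 1/1.0730 = 0.9320; α₂ = α₁·K2/[H⁺] = 0.05488
α₁ + 2α₂ = 1.0417
CA = 1.0417 × 2.75 = 2.86 mmol/kg

CA = 2.86 mmol/kg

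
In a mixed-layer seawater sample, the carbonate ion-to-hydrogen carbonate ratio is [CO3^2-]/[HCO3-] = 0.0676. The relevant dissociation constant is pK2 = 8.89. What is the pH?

From K2 = [H⁺][CO3^2-]/[HCO3-]:  pH = pK2 + log₁₀([CO3^2-]/[HCO3-])
log₁₀(0.0676) = -1.170
pH = 8.89 + (-1.170) = 7.72

pH = 7.72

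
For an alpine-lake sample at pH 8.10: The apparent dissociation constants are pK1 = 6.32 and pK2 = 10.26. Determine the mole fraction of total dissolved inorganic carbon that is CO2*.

α₀ = 0.0162

α₀ = 1 / (1 + K1/[H⁺] + K1K2/[H⁺]²) = 1 / (1 + 10^+1.78 + 10^-0.38)
   = 1 / (1 + 60.256 + 0.41687) = 1/61.673 = 0.01621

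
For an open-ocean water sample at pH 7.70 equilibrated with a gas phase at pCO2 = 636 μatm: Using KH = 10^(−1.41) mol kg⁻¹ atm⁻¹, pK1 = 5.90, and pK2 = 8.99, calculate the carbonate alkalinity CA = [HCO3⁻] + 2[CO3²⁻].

[CO2*] = KH · pCO2 = 10^(−1.41) × 636×10^-6 = 2.474×10^-5 mol/kg
α₀ = 1/(1 + K1/[H⁺] + K1K2/[H⁺]²) = 1/(1 + 10^+1.80 + 10^+0.51) = 0.01485
DIC = [CO2*]/α₀ = 2.474×10^-5 / 0.01485 = 1.666 mmol/kg
CA = (α₁ + 2α₂)·DIC = (0.9371 + 2×0.04806) × 1.666 = 1.72 mmol/kg

CA = 1.72 mmol/kg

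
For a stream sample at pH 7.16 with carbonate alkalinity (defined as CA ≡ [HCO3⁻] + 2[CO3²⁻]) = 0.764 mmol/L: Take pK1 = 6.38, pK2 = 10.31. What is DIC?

DIC = 0.890 mmol/L

CA = [HCO3⁻] + 2[CO3²⁻] = (α₁ + 2α₂)·DIC
At pH 7.16: [H⁺]/K1 = 10^-0.78 = 0.16596, K2/[H⁺] = 10^-3.15 = 0.00070795
α₁ = 1/(1 + 0.16596 + 0.00070795) = 1/1.1667 = 0.8571; α₂ = α₁·K2/[H⁺] = 0.0006068
α₁ + 2α₂ = 0.8584
DIC = CA / (α₁ + 2α₂) = 0.764 / 0.8584 = 0.890 mmol/L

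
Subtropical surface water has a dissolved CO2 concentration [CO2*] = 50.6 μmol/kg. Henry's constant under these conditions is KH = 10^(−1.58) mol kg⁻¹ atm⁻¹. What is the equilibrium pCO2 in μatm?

pCO2 = 1920 μatm

KH = 10^(−1.58) = 2.630×10^-2 mol kg⁻¹ atm⁻¹
pCO2 = [CO2*]/KH = 50.6×10^-6 / 2.630×10^-2 = 1.92×10^-3 atm = 1920 μatm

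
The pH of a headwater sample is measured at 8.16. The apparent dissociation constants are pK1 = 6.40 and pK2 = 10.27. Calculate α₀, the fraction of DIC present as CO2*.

α₀ = 0.0170

α₀ = 1 / (1 + K1/[H⁺] + K1K2/[H⁺]²) = 1 / (1 + 10^+1.76 + 10^-0.35)
   = 1 / (1 + 57.544 + 0.44668) = 1/58.991 = 0.01695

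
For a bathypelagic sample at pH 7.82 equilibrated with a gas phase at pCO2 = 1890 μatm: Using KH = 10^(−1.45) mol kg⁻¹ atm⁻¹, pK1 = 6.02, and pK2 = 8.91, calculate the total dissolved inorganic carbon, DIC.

[CO2*] = KH · pCO2 = 10^(−1.45) × 1890×10^-6 = 6.706×10^-5 mol/kg
α₀ = 1/(1 + K1/[H⁺] + K1K2/[H⁺]²) = 1/(1 + 10^+1.80 + 10^+0.71) = 0.01445
DIC = [CO2*]/α₀ = 6.706×10^-5 / 0.01445 = 4.64 mmol/kg

DIC = 4.64 mmol/kg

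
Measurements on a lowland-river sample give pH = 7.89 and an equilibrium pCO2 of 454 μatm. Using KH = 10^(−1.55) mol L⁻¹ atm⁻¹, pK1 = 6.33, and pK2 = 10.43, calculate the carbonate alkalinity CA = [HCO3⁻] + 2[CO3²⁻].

CA = 0.467 mmol/L

[CO2*] = KH · pCO2 = 10^(−1.55) × 454×10^-6 = 1.280×10^-5 mol/L
α₀ = 1/(1 + K1/[H⁺] + K1K2/[H⁺]²) = 1/(1 + 10^+1.56 + 10^-0.98) = 0.02673
DIC = [CO2*]/α₀ = 1.280×10^-5 / 0.02673 = 0.4787 mmol/L
CA = (α₁ + 2α₂)·DIC = (0.9705 + 2×0.002799) × 0.4787 = 0.467 mmol/L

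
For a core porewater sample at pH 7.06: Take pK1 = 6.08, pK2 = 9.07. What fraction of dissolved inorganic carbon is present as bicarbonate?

α₁ = 1 / (1 + [H⁺]/K1 + K2/[H⁺]) = 1 / (1 + 10^-0.98 + 10^-2.01)
   = 1 / (1 + 0.10471 + 0.0097724) = 1/1.1145 = 0.8973

α₁ = 0.897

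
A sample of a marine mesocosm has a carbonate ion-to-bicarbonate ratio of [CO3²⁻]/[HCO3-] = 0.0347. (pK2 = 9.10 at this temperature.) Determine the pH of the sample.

From K2 = [H⁺][CO3²⁻]/[HCO3-]:  pH = pK2 + log₁₀([CO3²⁻]/[HCO3-])
log₁₀(0.0347) = -1.460
pH = 9.10 + (-1.460) = 7.64

pH = 7.64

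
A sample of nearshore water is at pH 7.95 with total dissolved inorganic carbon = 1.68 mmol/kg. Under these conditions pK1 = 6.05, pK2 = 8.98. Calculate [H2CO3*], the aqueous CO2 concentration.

α₀ = 1 / (1 + K1/[H⁺] + K1K2/[H⁺]²) = 1 / (1 + 10^+1.90 + 10^+0.87)
   = 1 / (1 + 79.433 + 7.4131) = 1/87.846 = 0.01138
[CO2*] = α₀ × DIC = 0.01138 × 1.68 = 0.0191 mmol/kg = 19.1 μmol/kg

[CO2*] = 19.1 μmol/kg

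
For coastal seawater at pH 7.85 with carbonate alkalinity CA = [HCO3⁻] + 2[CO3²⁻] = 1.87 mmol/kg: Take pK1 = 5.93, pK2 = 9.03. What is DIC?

DIC = 1.78 mmol/kg

CA = [HCO3⁻] + 2[CO3²⁻] = (α₁ + 2α₂)·DIC
At pH 7.85: [H⁺]/K1 = 10^-1.92 = 0.012023, K2/[H⁺] = 10^-1.18 = 0.066069
α₁ = 1/(1 + 0.012023 + 0.066069) = 1/1.0781 = 0.9276; α₂ = α₁·K2/[H⁺] = 0.06128
α₁ + 2α₂ = 1.0501
DIC = CA / (α₁ + 2α₂) = 1.87 / 1.0501 = 1.78 mmol/kg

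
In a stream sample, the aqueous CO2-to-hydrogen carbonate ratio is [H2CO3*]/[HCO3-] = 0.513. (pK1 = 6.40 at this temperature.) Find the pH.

From K1 = [H⁺][HCO3-]/[H2CO3*]:  pH = pK1 − log₁₀([H2CO3*]/[HCO3-])
log₁₀(0.513) = -0.290
pH = 6.40 − (-0.290) = 6.69

pH = 6.69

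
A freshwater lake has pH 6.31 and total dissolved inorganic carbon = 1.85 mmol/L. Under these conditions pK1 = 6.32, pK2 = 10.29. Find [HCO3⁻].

α₁ = 1 / (1 + [H⁺]/K1 + K2/[H⁺]) = 1 / (1 + 10^+0.01 + 10^-3.98)
   = 1 / (1 + 1.0233 + 0.00010471) = 1/2.0234 = 0.4942
[HCO3⁻] = α₁ × DIC = 0.4942 × 1.85 = 0.914 mmol/L

[HCO3⁻] = 0.914 mmol/L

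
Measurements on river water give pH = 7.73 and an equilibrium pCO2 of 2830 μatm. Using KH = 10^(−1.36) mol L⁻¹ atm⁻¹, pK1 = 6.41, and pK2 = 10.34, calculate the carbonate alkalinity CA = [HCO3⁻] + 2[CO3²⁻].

[CO2*] = KH · pCO2 = 10^(−1.36) × 2830×10^-6 = 1.235×10^-4 mol/L
α₀ = 1/(1 + K1/[H⁺] + K1K2/[H⁺]²) = 1/(1 + 10^+1.32 + 10^-1.29) = 0.04557
DIC = [CO2*]/α₀ = 1.235×10^-4 / 0.04557 = 2.711 mmol/L
CA = (α₁ + 2α₂)·DIC = (0.9521 + 2×0.002337) × 2.711 = 2.59 mmol/L

CA = 2.59 mmol/L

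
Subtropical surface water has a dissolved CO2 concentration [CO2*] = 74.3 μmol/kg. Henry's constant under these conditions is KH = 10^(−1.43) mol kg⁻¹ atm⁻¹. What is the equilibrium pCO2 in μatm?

KH = 10^(−1.43) = 3.715×10^-2 mol kg⁻¹ atm⁻¹
pCO2 = [CO2*]/KH = 74.3×10^-6 / 3.715×10^-2 = 2.00×10^-3 atm = 2000 μatm

pCO2 = 2000 μatm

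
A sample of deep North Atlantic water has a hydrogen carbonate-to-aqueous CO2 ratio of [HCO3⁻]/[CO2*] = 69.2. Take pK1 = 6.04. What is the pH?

From K1 = [H⁺][HCO3⁻]/[CO2*]:  pH = pK1 + log₁₀([HCO3⁻]/[CO2*])
log₁₀(69.2) = +1.840
pH = 6.04 + (+1.840) = 7.88

pH = 7.88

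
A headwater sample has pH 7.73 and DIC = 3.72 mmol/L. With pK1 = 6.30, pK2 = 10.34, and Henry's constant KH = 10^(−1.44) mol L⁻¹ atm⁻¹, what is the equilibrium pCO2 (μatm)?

α₀ = 1 / (1 + K1/[H⁺] + K1K2/[H⁺]²) = 1 / (1 + 10^+1.43 + 10^-1.18)
   = 1 / (1 + 26.915 + 0.066069) = 1/27.981 = 0.03574
[CO2*] = α₀ × DIC = 0.03574 × 3.72 = 0.1329 mmol/L
pCO2 = [CO2*]/KH = 1.329×10^-4 / 3.631×10^-2 = 3660 μatm

pCO2 = 3660 μatm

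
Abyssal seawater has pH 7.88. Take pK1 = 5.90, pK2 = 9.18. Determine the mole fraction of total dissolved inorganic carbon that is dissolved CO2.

α₀ = 0.00987

α₀ = 1 / (1 + K1/[H⁺] + K1K2/[H⁺]²) = 1 / (1 + 10^+1.98 + 10^+0.68)
   = 1 / (1 + 95.499 + 4.7863) = 1/101.29 = 0.009873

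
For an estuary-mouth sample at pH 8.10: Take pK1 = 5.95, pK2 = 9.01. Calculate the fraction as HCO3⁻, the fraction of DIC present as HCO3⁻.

α₁ = 1 / (1 + [H⁺]/K1 + K2/[H⁺]) = 1 / (1 + 10^-2.15 + 10^-0.91)
   = 1 / (1 + 0.0070795 + 0.12303) = 1/1.1301 = 0.8849

α₁ = 0.885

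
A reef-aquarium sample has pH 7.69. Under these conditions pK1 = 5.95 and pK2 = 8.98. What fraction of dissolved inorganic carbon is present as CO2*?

α₀ = 1 / (1 + K1/[H⁺] + K1K2/[H⁺]²) = 1 / (1 + 10^+1.74 + 10^+0.45)
   = 1 / (1 + 54.954 + 2.8184) = 1/58.772 = 0.01701

α₀ = 0.0170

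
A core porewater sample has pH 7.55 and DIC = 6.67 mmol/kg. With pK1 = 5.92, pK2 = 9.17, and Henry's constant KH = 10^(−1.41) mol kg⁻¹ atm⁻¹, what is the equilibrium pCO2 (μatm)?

pCO2 = 3840 μatm

α₀ = 1 / (1 + K1/[H⁺] + K1K2/[H⁺]²) = 1 / (1 + 10^+1.63 + 10^+0.01)
   = 1 / (1 + 42.658 + 1.0233) = 1/44.681 = 0.02238
[CO2*] = α₀ × DIC = 0.02238 × 6.67 = 0.1493 mmol/kg
pCO2 = [CO2*]/KH = 1.493×10^-4 / 3.890×10^-2 = 3840 μatm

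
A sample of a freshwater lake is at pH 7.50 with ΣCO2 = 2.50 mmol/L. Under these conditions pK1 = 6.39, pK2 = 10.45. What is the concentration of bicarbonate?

[HCO3⁻] = 2.32 mmol/L

α₁ = 1 / (1 + [H⁺]/K1 + K2/[H⁺]) = 1 / (1 + 10^-1.11 + 10^-2.95)
   = 1 / (1 + 0.077625 + 0.0011220) = 1/1.0787 = 0.9270
[HCO3⁻] = α₁ × DIC = 0.9270 × 2.50 = 2.32 mmol/L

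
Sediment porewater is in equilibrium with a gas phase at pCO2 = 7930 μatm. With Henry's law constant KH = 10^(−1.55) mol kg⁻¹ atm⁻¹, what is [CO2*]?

KH = 10^(−1.55) = 2.818×10^-2 mol kg⁻¹ atm⁻¹
[CO2*] = KH · pCO2 = 2.818×10^-2 × 7930×10^-6 atm = 2.23×10^-4 mol/kg

[CO2*] = 223 μmol/kg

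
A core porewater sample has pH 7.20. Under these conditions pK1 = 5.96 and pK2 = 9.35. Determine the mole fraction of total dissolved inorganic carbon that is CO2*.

α₀ = 0.0541

α₀ = 1 / (1 + K1/[H⁺] + K1K2/[H⁺]²) = 1 / (1 + 10^+1.24 + 10^-0.91)
   = 1 / (1 + 17.378 + 0.12303) = 1/18.501 = 0.05405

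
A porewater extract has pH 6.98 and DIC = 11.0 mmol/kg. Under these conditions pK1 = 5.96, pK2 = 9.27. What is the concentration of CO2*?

α₀ = 1 / (1 + K1/[H⁺] + K1K2/[H⁺]²) = 1 / (1 + 10^+1.02 + 10^-1.27)
   = 1 / (1 + 10.471 + 0.053703) = 1/11.525 = 0.08677
[CO2*] = α₀ × DIC = 0.08677 × 11.0 = 0.954 mmol/kg

[CO2*] = 0.954 mmol/kg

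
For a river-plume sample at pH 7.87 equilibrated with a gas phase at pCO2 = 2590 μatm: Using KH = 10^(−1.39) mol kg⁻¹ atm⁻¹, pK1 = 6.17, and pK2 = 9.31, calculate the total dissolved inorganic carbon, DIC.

DIC = 5.59 mmol/kg

[CO2*] = KH · pCO2 = 10^(−1.39) × 2590×10^-6 = 1.055×10^-4 mol/kg
α₀ = 1/(1 + K1/[H⁺] + K1K2/[H⁺]²) = 1/(1 + 10^+1.70 + 10^+0.26) = 0.01889
DIC = [CO2*]/α₀ = 1.055×10^-4 / 0.01889 = 5.59 mmol/kg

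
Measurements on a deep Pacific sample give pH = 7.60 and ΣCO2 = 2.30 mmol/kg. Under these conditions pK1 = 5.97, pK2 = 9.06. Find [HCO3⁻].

α₁ = 1 / (1 + [H⁺]/K1 + K2/[H⁺]) = 1 / (1 + 10^-1.63 + 10^-1.46)
   = 1 / (1 + 0.023442 + 0.034674) = 1/1.0581 = 0.9451
[HCO3⁻] = α₁ × DIC = 0.9451 × 2.30 = 2.17 mmol/kg

[HCO3⁻] = 2.17 mmol/kg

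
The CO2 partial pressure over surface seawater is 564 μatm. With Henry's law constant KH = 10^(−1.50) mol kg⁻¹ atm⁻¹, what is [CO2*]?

[CO2*] = 17.8 μmol/kg

KH = 10^(−1.50) = 3.162×10^-2 mol kg⁻¹ atm⁻¹
[CO2*] = KH · pCO2 = 3.162×10^-2 × 564×10^-6 atm = 1.78×10^-5 mol/kg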